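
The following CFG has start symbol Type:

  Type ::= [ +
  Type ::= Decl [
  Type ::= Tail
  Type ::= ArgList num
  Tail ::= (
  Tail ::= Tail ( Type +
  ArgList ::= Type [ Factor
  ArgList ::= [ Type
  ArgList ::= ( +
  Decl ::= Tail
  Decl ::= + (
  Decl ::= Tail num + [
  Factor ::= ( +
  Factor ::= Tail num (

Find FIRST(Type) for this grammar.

Type ::= [ + contributes {[}.
From Type ::= Decl [: add FIRST(Decl) = { (, + }.
From Type ::= Tail: add FIRST(Tail) = { ( }.
From Type ::= ArgList num: add FIRST(ArgList) = { (, +, [ }.
Union: FIRST(Type) = { (, +, [ }.

{ (, +, [ }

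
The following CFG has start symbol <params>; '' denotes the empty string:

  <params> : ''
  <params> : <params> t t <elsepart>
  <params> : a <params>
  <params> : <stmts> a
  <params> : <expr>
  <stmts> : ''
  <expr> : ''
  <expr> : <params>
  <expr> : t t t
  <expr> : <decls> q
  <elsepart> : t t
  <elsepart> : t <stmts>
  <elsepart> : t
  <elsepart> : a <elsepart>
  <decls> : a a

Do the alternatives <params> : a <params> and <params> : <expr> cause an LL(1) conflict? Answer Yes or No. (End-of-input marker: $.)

FIRST(a <params>) = { a } and FIRST(<expr>) = { a, t, '' }.
Both contain a, so the two alternatives are not disjoint — LL(1) conflict.

Yes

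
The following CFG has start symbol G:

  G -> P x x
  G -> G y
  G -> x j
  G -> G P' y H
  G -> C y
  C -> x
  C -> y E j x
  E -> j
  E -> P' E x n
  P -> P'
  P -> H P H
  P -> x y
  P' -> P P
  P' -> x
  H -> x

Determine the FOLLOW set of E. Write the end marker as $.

In C -> y E j x: add FIRST(j x) = { j }.
In E -> P' E x n: add FIRST(x n) = { x }.
Union: FOLLOW(E) = { j, x }.

{ j, x }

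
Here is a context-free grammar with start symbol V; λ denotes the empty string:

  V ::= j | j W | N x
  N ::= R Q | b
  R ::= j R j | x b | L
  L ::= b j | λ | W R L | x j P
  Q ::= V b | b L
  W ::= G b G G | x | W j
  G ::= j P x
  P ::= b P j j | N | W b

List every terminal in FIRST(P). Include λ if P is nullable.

P ::= b P j j contributes {b}.
From P ::= N: add FIRST(N) = { b, j, x }.
From P ::= W b: add FIRST(W) = { j, x }.
Union: FIRST(P) = { b, j, x }.

{ b, j, x }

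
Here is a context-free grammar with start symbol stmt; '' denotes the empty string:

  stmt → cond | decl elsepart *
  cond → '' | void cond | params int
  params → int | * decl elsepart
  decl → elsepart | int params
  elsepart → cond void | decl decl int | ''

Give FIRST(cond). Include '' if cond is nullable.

cond → '' contributes ''.
cond → void cond contributes {void}.
From cond → params int: add FIRST(params) = { *, int }.
Union: FIRST(cond) = { *, int, void, '' }.

{ *, int, void, '' }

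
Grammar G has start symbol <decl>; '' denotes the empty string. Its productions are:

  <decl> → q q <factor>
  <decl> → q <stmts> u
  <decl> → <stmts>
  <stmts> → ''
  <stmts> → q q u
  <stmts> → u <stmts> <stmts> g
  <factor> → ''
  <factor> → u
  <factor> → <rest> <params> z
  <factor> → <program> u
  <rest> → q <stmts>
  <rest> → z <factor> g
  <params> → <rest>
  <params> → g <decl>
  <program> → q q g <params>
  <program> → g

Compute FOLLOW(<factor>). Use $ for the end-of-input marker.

{ $, g, u, z }

In <decl> → q q <factor>: <factor> is at the end, add FOLLOW(<decl>) = { $, u, z }.
In <rest> → z <factor> g: add FIRST(g) = { g }.
Union: FOLLOW(<factor>) = { $, g, u, z }.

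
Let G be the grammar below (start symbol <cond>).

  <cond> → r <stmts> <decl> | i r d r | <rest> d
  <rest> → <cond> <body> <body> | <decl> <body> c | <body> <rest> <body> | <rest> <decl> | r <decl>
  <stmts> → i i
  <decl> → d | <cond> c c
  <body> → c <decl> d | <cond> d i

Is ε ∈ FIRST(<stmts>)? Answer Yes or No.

No nonterminal in this grammar is nullable.
No production of <stmts> has an RHS whose symbols are all nullable, so <stmts> is not nullable.

No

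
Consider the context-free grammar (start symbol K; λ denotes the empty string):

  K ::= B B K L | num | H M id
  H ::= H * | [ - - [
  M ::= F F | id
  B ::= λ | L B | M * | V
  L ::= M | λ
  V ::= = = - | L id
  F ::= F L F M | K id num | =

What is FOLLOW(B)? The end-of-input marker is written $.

{ =, [, id, num }

In K ::= B B K L: add FIRST(B K L) = { =, [, id, num }.
In K ::= B B K L: add FIRST(K L) = { =, [, id, num }.
In B ::= L B: B is at the end, add FOLLOW(B) = { =, [, id, num }.
Union: FOLLOW(B) = { =, [, id, num }.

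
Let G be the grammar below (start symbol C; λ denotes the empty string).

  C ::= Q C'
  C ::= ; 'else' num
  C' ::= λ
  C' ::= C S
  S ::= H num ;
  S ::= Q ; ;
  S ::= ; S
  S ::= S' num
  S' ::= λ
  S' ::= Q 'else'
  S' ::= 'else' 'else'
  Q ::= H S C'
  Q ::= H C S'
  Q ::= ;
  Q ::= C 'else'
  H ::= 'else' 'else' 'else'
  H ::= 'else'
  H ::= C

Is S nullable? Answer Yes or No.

Nullable nonterminals: C', S'.
No production of S has an RHS whose symbols are all nullable, so S is not nullable.

No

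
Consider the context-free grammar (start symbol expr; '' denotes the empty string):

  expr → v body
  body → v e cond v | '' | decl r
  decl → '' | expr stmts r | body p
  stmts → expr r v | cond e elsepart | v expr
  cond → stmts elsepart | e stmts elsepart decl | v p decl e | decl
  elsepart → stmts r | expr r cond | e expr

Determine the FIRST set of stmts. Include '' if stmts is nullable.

{ e, p, r, v }

From stmts → expr r v: add FIRST(expr) = { v }.
From stmts → cond e elsepart: cond nullable, take FIRST(cond) ∪ {e} = { e, p, r, v }.
stmts → v expr contributes {v}.
Union: FIRST(stmts) = { e, p, r, v }.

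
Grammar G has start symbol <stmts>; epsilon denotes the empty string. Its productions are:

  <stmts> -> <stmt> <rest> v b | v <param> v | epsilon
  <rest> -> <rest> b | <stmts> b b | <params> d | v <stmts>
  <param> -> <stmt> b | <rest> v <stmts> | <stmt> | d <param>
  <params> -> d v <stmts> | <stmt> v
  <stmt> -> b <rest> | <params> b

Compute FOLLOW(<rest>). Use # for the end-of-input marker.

{ b, d, v }

In <stmts> -> <stmt> <rest> v b: add FIRST(v b) = { v }.
In <rest> -> <rest> b: add FIRST(b) = { b }.
In <param> -> <rest> v <stmts>: add FIRST(v <stmts>) = { v }.
In <stmt> -> b <rest>: <rest> is at the end, add FOLLOW(<stmt>) = { b, d, v }.
Union: FOLLOW(<rest>) = { b, d, v }.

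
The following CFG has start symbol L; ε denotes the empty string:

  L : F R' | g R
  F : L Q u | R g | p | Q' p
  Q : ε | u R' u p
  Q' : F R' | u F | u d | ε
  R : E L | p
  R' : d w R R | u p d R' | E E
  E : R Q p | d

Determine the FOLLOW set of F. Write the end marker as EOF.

In L : F R': add FIRST(R') = { d, p, u }.
In Q' : F R': add FIRST(R') = { d, p, u }.
In Q' : u F: F is at the end, add FOLLOW(Q') = { p }.
Union: FOLLOW(F) = { d, p, u }.

{ d, p, u }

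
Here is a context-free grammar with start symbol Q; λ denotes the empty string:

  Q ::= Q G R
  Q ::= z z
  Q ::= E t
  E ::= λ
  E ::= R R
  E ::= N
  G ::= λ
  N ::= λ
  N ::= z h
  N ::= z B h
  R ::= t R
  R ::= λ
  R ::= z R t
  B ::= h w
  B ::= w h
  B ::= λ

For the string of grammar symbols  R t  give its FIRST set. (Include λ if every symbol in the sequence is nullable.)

Add FIRST(R)\{λ} = { t, z }; R is nullable, continue.
t is a terminal; add {t} and stop.

{ t, z }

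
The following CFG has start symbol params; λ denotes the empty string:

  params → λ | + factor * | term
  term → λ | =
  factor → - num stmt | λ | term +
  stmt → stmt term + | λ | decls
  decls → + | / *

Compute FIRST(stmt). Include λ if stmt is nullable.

{ +, /, =, λ }

From stmt → stmt term +: stmt, term nullable, take FIRST(stmt) ∪ FIRST(term) ∪ {+} = { +, /, = }.
stmt → λ contributes λ.
From stmt → decls: add FIRST(decls) = { +, / }.
Union: FIRST(stmt) = { +, /, =, λ }.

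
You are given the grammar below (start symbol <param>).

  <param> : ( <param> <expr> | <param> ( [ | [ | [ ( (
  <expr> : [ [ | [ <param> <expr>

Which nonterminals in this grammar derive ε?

{ } (none)

No nonterminal has an empty production or an RHS whose symbols are all nullable.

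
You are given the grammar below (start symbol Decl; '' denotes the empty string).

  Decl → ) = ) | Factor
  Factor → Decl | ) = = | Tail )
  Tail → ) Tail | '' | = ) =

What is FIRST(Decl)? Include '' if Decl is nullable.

Decl → ) = ) contributes {)}.
From Decl → Factor: add FIRST(Factor) = { ), = }.
Union: FIRST(Decl) = { ), = }.

{ ), = }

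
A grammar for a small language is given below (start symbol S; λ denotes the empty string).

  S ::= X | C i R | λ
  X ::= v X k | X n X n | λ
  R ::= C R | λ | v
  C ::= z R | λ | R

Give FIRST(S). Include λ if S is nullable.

From S ::= X: add FIRST(X) = { n, v, λ } (including λ since X is nullable).
From S ::= C i R: C nullable, take FIRST(C) ∪ {i} = { i, v, z }.
S ::= λ contributes λ.
Union: FIRST(S) = { i, n, v, z, λ }.

{ i, n, v, z, λ }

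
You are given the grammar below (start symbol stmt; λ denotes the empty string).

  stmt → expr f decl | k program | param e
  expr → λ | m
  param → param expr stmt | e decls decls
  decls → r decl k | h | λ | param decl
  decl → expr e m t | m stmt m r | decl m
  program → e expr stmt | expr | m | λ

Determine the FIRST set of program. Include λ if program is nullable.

program → e expr stmt contributes {e}.
From program → expr: add FIRST(expr) = { m, λ } (including λ since expr is nullable).
program → m contributes {m}.
program → λ contributes λ.
Union: FIRST(program) = { e, m, λ }.

{ e, m, λ }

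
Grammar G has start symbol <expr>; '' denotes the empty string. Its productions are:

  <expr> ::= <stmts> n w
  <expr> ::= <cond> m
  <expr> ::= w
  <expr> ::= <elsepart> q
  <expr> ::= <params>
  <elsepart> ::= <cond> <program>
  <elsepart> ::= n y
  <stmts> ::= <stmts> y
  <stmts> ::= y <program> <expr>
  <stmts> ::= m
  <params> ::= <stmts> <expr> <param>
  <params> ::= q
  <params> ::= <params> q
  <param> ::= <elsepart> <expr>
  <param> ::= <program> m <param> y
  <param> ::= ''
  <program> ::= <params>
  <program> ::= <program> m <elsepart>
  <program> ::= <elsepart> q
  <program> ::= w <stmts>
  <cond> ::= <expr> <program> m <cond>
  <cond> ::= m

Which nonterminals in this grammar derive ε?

{ <param> }

Directly nullable (have an ''-production): <param>.
No other nonterminal has a production whose RHS symbols are all nullable.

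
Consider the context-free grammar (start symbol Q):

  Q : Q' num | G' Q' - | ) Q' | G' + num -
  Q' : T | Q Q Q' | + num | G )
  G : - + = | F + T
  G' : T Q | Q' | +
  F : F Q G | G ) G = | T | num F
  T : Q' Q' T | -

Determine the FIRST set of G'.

{ ), +, -, num }

From G' : T Q: add FIRST(T) = { ), +, -, num }.
From G' : Q': add FIRST(Q') = { ), +, -, num }.
G' : + contributes {+}.
Union: FIRST(G') = { ), +, -, num }.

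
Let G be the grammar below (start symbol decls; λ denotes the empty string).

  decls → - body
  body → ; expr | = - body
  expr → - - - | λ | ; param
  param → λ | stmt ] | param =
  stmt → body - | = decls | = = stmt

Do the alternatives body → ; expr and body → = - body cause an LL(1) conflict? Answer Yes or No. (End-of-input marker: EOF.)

No

FIRST(; expr) = { ; } and FIRST(= - body) = { = }.
The FIRST sets are disjoint and neither alternative is nullable — no conflict.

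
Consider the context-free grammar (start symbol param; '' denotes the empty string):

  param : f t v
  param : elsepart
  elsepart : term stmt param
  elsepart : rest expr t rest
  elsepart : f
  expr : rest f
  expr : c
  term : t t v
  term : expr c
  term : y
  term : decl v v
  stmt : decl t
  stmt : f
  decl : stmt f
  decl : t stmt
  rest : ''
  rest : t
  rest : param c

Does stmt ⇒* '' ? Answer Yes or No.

Nullable nonterminals: rest.
No production of stmt has an RHS whose symbols are all nullable, so stmt is not nullable.

No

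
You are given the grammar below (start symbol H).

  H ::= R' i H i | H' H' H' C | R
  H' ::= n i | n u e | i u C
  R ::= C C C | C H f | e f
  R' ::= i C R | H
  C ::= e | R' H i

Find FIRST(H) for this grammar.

{ e, i, n }

From H ::= R' i H i: add FIRST(R') = { e, i, n }.
From H ::= H' H' H' C: add FIRST(H') = { i, n }.
From H ::= R: add FIRST(R) = { e, i, n }.
Union: FIRST(H) = { e, i, n }.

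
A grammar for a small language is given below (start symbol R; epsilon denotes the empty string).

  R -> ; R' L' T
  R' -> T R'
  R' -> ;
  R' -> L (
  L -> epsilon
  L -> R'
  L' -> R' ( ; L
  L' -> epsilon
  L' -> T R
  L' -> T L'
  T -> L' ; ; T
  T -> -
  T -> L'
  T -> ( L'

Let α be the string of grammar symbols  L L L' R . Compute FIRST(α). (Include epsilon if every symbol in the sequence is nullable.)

Add FIRST(L)\{epsilon} = { (, -, ; }; L is nullable, continue.
Add FIRST(L)\{epsilon} = { (, -, ; }; L is nullable, continue.
Add FIRST(L')\{epsilon} = { (, -, ; }; L' is nullable, continue.
Add FIRST(R) = { ; }; R is not nullable, stop.

{ (, -, ; }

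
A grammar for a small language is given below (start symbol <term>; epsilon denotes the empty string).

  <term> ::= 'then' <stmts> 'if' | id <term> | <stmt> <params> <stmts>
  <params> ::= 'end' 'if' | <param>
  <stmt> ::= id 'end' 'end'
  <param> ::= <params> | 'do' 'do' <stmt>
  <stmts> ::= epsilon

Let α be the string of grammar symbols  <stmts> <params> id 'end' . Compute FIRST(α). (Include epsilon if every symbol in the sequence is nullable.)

Add FIRST(<stmts>)\{epsilon} = {  }; <stmts> is nullable, continue.
Add FIRST(<params>) = { 'do', 'end' }; <params> is not nullable, stop.

{ 'do', 'end' }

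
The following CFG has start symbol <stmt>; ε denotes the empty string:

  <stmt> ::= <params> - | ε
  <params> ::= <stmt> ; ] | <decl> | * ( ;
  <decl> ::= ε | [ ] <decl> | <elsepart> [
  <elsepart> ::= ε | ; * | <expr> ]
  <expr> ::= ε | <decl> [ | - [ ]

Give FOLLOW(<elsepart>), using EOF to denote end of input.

In <decl> ::= <elsepart> [: add FIRST([) = { [ }.
Union: FOLLOW(<elsepart>) = { [ }.

{ [ }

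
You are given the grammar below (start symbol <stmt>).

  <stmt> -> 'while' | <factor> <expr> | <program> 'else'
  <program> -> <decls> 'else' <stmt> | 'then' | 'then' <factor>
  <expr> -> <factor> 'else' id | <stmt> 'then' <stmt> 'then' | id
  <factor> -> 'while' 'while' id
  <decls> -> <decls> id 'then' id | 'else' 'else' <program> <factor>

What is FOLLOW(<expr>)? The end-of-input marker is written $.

In <stmt> -> <factor> <expr>: <expr> is at the end, add FOLLOW(<stmt>) = { $, 'else', 'then', 'while' }.
Union: FOLLOW(<expr>) = { $, 'else', 'then', 'while' }.

{ $, 'else', 'then', 'while' }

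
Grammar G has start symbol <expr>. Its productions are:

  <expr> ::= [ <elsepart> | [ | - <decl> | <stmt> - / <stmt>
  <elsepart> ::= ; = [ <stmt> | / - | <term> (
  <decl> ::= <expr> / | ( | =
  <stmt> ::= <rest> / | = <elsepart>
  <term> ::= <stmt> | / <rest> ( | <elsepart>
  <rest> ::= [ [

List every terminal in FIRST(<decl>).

From <decl> ::= <expr> /: add FIRST(<expr>) = { -, =, [ }.
<decl> ::= ( contributes {(}.
<decl> ::= = contributes {=}.
Union: FIRST(<decl>) = { (, -, =, [ }.

{ (, -, =, [ }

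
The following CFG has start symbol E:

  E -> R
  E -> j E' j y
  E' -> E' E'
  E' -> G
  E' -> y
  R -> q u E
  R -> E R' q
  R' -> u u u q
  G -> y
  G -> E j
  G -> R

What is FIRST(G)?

{ j, q, y }

G -> y contributes {y}.
From G -> E j: add FIRST(E) = { j, q }.
From G -> R: add FIRST(R) = { j, q }.
Union: FIRST(G) = { j, q, y }.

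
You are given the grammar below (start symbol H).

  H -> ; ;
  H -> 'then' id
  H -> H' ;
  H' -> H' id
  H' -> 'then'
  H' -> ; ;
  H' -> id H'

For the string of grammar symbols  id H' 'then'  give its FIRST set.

{ id }

id is a terminal; add {id} and stop.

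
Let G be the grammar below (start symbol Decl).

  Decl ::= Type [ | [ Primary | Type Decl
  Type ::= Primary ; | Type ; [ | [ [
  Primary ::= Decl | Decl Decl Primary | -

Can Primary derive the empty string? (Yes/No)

No nonterminal in this grammar is nullable.
No production of Primary has an RHS whose symbols are all nullable, so Primary is not nullable.

No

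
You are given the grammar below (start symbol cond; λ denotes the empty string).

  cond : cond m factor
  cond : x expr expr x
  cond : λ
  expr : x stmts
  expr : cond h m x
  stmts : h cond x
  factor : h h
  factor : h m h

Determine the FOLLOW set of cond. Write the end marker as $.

{ $, h, m, x }

cond is the start symbol, so $ ∈ FOLLOW(cond).
In cond : cond m factor: add FIRST(m factor) = { m }.
In expr : cond h m x: add FIRST(h m x) = { h }.
In stmts : h cond x: add FIRST(x) = { x }.
Union: FOLLOW(cond) = { $, h, m, x }.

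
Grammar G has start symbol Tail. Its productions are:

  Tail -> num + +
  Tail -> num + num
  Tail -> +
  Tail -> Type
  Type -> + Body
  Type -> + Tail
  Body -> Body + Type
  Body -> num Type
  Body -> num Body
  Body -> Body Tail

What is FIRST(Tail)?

{ +, num }

Tail -> num + + contributes {num}.
Tail -> num + num contributes {num}.
Tail -> + contributes {+}.
From Tail -> Type: add FIRST(Type) = { + }.
Union: FIRST(Tail) = { +, num }.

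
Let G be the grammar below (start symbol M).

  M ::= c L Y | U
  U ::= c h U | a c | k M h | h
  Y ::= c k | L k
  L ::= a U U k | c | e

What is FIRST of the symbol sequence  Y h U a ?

Add FIRST(Y) = { a, c, e }; Y is not nullable, stop.

{ a, c, e }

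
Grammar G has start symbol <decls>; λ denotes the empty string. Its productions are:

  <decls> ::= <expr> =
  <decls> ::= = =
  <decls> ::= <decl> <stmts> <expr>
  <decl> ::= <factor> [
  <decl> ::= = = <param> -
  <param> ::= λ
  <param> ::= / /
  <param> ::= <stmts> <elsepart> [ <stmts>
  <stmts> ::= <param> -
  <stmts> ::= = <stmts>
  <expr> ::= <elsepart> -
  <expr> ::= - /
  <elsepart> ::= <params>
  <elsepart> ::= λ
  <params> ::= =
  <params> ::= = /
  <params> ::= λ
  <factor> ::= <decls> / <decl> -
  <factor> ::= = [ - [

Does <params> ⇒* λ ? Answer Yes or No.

<params> has an λ-production, so <params> ⇒ λ.

Yes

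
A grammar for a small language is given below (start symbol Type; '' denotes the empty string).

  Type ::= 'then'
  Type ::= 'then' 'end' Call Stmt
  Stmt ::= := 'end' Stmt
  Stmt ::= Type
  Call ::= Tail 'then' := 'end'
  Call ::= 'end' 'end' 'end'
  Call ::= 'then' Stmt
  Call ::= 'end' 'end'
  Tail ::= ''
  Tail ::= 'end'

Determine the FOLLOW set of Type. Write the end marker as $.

Type is the start symbol, so $ ∈ FOLLOW(Type).
In Stmt ::= Type: Type is at the end, add FOLLOW(Stmt) = { $, 'then', := }.
Union: FOLLOW(Type) = { $, 'then', := }.

{ $, 'then', := }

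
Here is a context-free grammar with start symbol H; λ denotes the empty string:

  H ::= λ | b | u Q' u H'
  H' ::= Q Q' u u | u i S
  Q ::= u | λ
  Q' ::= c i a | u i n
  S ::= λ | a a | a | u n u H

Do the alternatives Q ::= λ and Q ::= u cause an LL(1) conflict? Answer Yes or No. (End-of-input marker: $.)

Yes

FIRST(λ) = { λ } and FIRST(u) = { u }.
The first alternative is nullable and FOLLOW(Q) = { c, u } shares u with FIRST of the second — conflict.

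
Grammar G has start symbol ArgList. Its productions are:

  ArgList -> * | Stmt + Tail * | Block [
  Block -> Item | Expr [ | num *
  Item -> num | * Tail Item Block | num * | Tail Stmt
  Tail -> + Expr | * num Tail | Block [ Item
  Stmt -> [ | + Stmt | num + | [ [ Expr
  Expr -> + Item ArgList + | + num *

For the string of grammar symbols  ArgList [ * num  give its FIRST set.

{ *, +, [, num }

Add FIRST(ArgList) = { *, +, [, num }; ArgList is not nullable, stop.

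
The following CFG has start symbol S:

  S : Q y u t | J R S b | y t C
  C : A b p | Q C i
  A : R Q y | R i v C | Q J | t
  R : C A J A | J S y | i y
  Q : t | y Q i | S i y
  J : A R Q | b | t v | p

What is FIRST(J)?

{ b, i, p, t, y }

From J : A R Q: add FIRST(A) = { b, i, p, t, y }.
J : b contributes {b}.
J : t v contributes {t}.
J : p contributes {p}.
Union: FIRST(J) = { b, i, p, t, y }.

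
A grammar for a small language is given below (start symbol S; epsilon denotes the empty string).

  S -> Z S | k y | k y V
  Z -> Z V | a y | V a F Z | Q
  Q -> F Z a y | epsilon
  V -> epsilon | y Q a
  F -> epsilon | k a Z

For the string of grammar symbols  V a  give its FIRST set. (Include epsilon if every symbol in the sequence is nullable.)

{ a, y }

Add FIRST(V)\{epsilon} = { y }; V is nullable, continue.
a is a terminal; add {a} and stop.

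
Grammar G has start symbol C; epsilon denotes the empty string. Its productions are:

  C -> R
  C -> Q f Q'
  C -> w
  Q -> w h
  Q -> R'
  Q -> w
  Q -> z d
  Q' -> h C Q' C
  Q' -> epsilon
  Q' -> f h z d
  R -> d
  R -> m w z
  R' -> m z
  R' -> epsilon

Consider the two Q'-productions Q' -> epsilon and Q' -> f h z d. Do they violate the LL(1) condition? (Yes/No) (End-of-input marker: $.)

FIRST(epsilon) = { epsilon } and FIRST(f h z d) = { f }.
The first alternative is nullable and FOLLOW(Q') = { $, d, f, h, m, w, z } shares f with FIRST of the second — conflict.

Yes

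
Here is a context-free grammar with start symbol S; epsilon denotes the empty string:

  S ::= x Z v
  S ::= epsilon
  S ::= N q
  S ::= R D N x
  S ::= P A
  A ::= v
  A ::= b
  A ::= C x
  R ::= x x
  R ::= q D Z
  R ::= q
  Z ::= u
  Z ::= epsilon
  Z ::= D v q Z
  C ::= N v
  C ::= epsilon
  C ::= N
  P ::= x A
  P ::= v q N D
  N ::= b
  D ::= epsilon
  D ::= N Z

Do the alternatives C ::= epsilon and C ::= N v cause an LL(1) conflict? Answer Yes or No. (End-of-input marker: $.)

No

FIRST(epsilon) = { epsilon } and FIRST(N v) = { b }.
The first is nullable but FOLLOW(C) = { x } is disjoint from FIRST of the second.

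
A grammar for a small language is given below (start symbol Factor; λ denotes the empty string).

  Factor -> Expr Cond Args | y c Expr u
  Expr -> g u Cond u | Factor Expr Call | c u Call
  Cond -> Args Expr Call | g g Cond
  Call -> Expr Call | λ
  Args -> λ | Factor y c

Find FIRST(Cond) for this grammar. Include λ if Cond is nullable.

From Cond -> Args Expr Call: Args nullable, take FIRST(Args) ∪ FIRST(Expr) = { c, g, y }.
Cond -> g g Cond contributes {g}.
Union: FIRST(Cond) = { c, g, y }.

{ c, g, y }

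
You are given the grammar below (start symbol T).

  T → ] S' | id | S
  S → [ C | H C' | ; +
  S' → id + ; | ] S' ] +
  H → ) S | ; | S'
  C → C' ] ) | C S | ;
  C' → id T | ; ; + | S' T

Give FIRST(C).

{ ;, ], id }

From C → C' ] ): add FIRST(C') = { ;, ], id }.
From C → C S: add FIRST(C) = { ;, ], id }.
C → ; contributes {;}.
Union: FIRST(C) = { ;, ], id }.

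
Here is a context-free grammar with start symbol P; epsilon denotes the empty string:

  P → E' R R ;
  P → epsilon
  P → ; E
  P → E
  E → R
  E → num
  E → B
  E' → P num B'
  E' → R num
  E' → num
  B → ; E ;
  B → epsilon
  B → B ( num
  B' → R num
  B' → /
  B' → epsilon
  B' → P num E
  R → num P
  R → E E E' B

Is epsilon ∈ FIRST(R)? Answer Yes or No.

Nullable nonterminals: B, B', E, P.
No production of R has an RHS whose symbols are all nullable, so R is not nullable.

No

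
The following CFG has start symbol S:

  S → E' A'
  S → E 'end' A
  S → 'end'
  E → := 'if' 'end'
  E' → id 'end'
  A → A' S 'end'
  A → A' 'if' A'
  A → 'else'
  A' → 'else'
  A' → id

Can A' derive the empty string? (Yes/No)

No

No nonterminal in this grammar is nullable.
No production of A' has an RHS whose symbols are all nullable, so A' is not nullable.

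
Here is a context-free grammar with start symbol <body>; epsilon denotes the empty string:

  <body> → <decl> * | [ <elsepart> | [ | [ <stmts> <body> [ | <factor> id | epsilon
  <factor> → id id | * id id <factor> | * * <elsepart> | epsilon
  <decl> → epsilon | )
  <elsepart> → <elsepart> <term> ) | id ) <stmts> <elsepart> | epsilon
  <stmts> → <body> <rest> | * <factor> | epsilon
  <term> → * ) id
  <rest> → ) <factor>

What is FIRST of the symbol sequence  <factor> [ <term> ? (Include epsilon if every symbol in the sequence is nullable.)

Add FIRST(<factor>)\{epsilon} = { *, id }; <factor> is nullable, continue.
[ is a terminal; add {[} and stop.

{ *, [, id }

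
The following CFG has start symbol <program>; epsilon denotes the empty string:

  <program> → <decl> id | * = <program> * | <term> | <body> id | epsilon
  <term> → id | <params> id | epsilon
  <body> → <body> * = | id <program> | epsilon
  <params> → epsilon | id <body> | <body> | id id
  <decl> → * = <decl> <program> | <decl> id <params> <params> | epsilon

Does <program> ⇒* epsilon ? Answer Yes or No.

<program> has an epsilon-production, so <program> ⇒ epsilon.

Yes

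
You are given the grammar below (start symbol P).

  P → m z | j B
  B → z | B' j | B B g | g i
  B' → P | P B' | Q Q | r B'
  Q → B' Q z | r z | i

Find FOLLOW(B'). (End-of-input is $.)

In B → B' j: add FIRST(j) = { j }.
In B' → P B': B' is at the end, add FOLLOW(B') = { i, j, m, r }.
In B' → r B': B' is at the end, add FOLLOW(B') = { i, j, m, r }.
In Q → B' Q z: add FIRST(Q z) = { i, j, m, r }.
Union: FOLLOW(B') = { i, j, m, r }.

{ i, j, m, r }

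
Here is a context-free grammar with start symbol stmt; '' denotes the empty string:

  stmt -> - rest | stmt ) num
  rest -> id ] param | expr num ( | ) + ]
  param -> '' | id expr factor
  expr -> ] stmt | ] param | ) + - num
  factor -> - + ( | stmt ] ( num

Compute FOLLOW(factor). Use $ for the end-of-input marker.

In param -> id expr factor: factor is at the end, add FOLLOW(param) = { $, ), -, ], num }.
Union: FOLLOW(factor) = { $, ), -, ], num }.

{ $, ), -, ], num }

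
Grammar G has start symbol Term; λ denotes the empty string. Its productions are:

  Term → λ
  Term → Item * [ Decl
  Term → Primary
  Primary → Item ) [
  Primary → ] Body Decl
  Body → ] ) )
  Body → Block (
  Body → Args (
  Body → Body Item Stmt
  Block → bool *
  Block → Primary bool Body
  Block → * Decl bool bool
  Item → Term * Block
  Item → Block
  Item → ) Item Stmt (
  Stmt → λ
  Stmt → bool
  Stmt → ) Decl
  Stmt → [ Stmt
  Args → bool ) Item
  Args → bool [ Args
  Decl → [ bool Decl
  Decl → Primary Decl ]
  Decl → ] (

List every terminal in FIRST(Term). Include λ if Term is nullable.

{ ), *, ], bool, λ }

Term → λ contributes λ.
From Term → Item * [ Decl: add FIRST(Item) = { ), *, ], bool }.
From Term → Primary: add FIRST(Primary) = { ), *, ], bool }.
Union: FIRST(Term) = { ), *, ], bool, λ }.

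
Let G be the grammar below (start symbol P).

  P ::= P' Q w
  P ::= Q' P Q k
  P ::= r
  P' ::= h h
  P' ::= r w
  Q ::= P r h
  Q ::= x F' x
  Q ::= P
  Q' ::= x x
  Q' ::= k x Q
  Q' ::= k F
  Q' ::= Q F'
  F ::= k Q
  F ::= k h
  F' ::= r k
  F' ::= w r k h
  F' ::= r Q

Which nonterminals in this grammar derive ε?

{ } (none)

No nonterminal has an empty production or an RHS whose symbols are all nullable.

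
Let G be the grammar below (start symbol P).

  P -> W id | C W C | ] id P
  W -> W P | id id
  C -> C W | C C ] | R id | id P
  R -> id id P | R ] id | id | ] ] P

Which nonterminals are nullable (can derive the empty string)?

{ } (none)

No nonterminal has an empty production or an RHS whose symbols are all nullable.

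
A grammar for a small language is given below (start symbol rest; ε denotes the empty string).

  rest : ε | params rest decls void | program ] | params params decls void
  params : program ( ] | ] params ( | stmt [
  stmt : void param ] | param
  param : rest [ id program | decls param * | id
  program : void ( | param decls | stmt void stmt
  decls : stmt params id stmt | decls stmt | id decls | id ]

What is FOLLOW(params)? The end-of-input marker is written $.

In rest : params rest decls void: add FIRST(rest decls void) = { [, ], id, void }.
In rest : params params decls void: add FIRST(params decls void) = { [, ], id, void }.
In rest : params params decls void: add FIRST(decls void) = { [, ], id, void }.
In params : ] params (: add FIRST(() = { ( }.
In decls : stmt params id stmt: add FIRST(id stmt) = { id }.
Union: FOLLOW(params) = { (, [, ], id, void }.

{ (, [, ], id, void }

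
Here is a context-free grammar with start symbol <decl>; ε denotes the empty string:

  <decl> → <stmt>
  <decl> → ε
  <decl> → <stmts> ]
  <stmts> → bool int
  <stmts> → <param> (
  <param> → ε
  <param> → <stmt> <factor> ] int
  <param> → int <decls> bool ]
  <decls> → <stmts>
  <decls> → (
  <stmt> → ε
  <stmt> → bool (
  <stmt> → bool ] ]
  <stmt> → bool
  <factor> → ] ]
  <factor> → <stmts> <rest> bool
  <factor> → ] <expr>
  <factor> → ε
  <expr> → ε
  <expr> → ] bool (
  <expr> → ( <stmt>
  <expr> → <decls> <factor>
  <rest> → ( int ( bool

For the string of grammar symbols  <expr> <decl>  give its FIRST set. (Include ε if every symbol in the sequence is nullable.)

Add FIRST(<expr>)\{ε} = { (, ], bool, int }; <expr> is nullable, continue.
Add FIRST(<decl>)\{ε} = { (, ], bool, int }; <decl> is nullable, continue.
Every symbol is nullable, so include ε.

{ (, ], bool, int, ε }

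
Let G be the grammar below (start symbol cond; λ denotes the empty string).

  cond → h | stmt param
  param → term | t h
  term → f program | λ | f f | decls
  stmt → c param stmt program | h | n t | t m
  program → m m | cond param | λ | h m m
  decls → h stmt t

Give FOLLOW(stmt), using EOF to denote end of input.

{ EOF, c, f, h, m, n, t }

In cond → stmt param: add FIRST(param)\{λ} = { f, h, t }.
  Since param is nullable, also add FOLLOW(cond) = { EOF, c, f, h, m, n, t }.
In stmt → c param stmt program: add FIRST(program)\{λ} = { c, h, m, n, t }.
  Since program is nullable, also add FOLLOW(stmt) = { EOF, c, f, h, m, n, t }.
In decls → h stmt t: add FIRST(t) = { t }.
Union: FOLLOW(stmt) = { EOF, c, f, h, m, n, t }.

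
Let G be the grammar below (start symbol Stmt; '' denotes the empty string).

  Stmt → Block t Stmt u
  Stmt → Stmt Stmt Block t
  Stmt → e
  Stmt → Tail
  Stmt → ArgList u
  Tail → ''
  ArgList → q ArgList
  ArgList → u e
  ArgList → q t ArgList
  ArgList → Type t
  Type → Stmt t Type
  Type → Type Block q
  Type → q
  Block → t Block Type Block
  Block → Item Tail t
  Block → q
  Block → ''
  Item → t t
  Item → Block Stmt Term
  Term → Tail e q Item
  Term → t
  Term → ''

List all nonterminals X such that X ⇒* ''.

Directly nullable (have an ''-production): Tail, Block, Term.
Item → Block Stmt Term with every symbol nullable, so Item is nullable.
Stmt → Tail with every symbol nullable, so Stmt is nullable.
No other nonterminal has a production whose RHS symbols are all nullable.

{ Block, Item, Stmt, Tail, Term }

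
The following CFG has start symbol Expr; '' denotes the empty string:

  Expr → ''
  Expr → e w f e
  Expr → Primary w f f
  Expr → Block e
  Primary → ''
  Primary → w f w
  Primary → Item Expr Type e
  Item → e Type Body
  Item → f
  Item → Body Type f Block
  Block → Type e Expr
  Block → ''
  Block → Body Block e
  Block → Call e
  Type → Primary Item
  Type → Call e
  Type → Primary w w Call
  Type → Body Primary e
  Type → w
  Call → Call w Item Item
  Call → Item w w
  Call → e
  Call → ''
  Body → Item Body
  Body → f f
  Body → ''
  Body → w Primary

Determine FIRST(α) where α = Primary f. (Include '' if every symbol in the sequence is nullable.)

Add FIRST(Primary)\{''} = { e, f, w }; Primary is nullable, continue.
f is a terminal; add {f} and stop.

{ e, f, w }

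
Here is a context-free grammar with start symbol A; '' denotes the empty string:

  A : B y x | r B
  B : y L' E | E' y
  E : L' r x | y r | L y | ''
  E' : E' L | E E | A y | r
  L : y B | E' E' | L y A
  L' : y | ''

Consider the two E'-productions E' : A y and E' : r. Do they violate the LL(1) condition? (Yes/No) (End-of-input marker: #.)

FIRST(A y) = { r, y } and FIRST(r) = { r }.
Both contain r, so the two alternatives are not disjoint — LL(1) conflict.

Yes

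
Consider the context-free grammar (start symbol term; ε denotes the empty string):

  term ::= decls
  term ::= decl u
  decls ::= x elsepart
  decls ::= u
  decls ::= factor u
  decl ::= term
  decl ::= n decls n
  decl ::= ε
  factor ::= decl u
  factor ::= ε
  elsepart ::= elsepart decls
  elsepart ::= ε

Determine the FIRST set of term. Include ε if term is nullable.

From term ::= decls: add FIRST(decls) = { n, u, x }.
From term ::= decl u: decl nullable, take FIRST(decl) ∪ {u} = { n, u, x }.
Union: FIRST(term) = { n, u, x }.

{ n, u, x }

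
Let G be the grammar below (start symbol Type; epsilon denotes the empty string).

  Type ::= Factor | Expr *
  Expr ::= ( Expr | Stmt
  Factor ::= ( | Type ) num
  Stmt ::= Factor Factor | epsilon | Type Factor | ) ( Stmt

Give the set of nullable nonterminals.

Directly nullable (have an epsilon-production): Stmt.
Expr ::= Stmt with every symbol nullable, so Expr is nullable.
No other nonterminal has a production whose RHS symbols are all nullable.

{ Expr, Stmt }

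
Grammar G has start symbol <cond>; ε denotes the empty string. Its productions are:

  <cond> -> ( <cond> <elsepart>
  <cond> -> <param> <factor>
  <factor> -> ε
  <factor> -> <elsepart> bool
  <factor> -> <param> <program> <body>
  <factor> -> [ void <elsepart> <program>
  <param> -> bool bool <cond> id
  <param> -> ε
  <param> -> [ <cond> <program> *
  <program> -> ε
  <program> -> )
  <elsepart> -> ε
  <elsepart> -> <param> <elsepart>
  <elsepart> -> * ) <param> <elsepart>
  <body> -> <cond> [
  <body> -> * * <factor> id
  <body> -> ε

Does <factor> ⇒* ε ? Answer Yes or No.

Yes

<factor> has an ε-production, so <factor> ⇒ ε.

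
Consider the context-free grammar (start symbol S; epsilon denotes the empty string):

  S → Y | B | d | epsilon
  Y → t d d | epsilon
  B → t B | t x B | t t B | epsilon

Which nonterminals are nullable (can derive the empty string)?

Directly nullable (have an epsilon-production): S, Y, B.

{ B, S, Y }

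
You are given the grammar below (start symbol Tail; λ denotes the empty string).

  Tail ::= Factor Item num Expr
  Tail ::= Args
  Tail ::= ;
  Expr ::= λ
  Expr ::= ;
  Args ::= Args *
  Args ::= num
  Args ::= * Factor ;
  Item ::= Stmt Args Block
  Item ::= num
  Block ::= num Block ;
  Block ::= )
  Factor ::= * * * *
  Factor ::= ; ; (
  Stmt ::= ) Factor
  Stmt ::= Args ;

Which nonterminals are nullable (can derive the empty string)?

{ Expr }

Directly nullable (have an λ-production): Expr.
No other nonterminal has a production whose RHS symbols are all nullable.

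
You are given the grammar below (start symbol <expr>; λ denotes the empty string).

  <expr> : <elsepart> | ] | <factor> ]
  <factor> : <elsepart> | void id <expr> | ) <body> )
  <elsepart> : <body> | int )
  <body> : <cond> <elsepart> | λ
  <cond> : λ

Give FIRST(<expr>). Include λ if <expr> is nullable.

{ ), ], int, void, λ }

From <expr> : <elsepart>: add FIRST(<elsepart>) = { int, λ } (including λ since <elsepart> is nullable).
<expr> : ] contributes {]}.
From <expr> : <factor> ]: <factor> nullable, take FIRST(<factor>) ∪ {]} = { ), ], int, void }.
Union: FIRST(<expr>) = { ), ], int, void, λ }.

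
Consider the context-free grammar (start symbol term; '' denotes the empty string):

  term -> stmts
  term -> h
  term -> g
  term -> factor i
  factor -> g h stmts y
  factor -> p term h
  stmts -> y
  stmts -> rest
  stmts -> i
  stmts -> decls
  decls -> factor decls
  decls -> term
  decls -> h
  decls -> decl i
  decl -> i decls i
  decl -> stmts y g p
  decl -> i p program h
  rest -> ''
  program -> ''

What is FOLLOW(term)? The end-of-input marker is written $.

term is the start symbol, so $ ∈ FOLLOW(term).
In factor -> p term h: add FIRST(h) = { h }.
In decls -> term: term is at the end, add FOLLOW(decls) = { $, h, i, y }.
Union: FOLLOW(term) = { $, h, i, y }.

{ $, h, i, y }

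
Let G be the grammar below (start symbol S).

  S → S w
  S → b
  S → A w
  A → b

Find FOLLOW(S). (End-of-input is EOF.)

{ EOF, w }

S is the start symbol, so EOF ∈ FOLLOW(S).
In S → S w: add FIRST(w) = { w }.
Union: FOLLOW(S) = { EOF, w }.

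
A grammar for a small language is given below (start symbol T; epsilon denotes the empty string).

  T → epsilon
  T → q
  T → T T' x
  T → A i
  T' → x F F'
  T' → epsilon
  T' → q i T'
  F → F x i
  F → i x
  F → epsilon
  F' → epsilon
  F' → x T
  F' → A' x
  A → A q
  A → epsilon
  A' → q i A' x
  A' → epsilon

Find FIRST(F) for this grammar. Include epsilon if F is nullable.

{ i, x, epsilon }

From F → F x i: F nullable, take FIRST(F) ∪ {x} = { i, x }.
F → i x contributes {i}.
F → epsilon contributes epsilon.
Union: FIRST(F) = { i, x, epsilon }.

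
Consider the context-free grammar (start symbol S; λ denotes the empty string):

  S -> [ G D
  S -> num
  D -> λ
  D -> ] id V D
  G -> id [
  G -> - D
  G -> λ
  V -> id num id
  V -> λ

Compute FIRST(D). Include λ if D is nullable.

{ ], λ }

D -> λ contributes λ.
D -> ] id V D contributes {]}.
Union: FIRST(D) = { ], λ }.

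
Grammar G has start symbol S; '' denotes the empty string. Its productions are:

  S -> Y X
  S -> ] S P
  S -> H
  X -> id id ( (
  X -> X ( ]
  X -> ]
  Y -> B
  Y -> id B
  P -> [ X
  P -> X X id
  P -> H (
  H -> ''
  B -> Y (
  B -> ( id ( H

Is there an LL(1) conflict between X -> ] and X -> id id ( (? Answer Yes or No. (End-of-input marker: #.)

FIRST(]) = { ] } and FIRST(id id ( () = { id }.
The FIRST sets are disjoint and neither alternative is nullable — no conflict.

No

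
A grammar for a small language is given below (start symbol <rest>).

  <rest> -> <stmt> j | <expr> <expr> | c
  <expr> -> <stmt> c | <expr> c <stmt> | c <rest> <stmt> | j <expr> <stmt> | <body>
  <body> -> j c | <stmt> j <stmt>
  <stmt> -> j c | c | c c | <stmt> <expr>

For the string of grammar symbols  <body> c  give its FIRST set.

{ c, j }

Add FIRST(<body>) = { c, j }; <body> is not nullable, stop.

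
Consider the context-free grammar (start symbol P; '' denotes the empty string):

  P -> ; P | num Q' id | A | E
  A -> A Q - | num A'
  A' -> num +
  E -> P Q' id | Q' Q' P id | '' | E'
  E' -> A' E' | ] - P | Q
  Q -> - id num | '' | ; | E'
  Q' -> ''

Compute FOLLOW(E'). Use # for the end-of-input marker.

In E -> E': E' is at the end, add FOLLOW(E) = { #, -, id }.
In E' -> A' E': E' is at the end, add FOLLOW(E') = { #, -, id }.
In Q -> E': E' is at the end, add FOLLOW(Q) = { #, -, id }.
Union: FOLLOW(E') = { #, -, id }.

{ #, -, id }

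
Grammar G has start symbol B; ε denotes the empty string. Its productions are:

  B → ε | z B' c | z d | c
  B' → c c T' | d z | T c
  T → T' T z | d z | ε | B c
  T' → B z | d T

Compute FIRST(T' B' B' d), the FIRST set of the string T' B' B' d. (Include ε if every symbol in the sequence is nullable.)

Add FIRST(T') = { c, d, z }; T' is not nullable, stop.

{ c, d, z }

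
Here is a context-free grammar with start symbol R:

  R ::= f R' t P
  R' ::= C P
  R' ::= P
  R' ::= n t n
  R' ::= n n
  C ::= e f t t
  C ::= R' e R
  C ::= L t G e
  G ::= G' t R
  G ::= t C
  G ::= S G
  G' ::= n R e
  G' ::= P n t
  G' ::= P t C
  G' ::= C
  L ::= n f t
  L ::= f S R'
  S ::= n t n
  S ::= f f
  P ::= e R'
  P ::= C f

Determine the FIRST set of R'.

From R' ::= C P: add FIRST(C) = { e, f, n }.
From R' ::= P: add FIRST(P) = { e, f, n }.
R' ::= n t n contributes {n}.
R' ::= n n contributes {n}.
Union: FIRST(R') = { e, f, n }.

{ e, f, n }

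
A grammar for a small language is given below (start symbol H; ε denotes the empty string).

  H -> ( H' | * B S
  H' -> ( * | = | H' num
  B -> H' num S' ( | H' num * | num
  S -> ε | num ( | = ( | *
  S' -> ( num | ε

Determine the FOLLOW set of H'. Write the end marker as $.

{ $, num }

In H -> ( H': H' is at the end, add FOLLOW(H) = { $ }.
In H' -> H' num: add FIRST(num) = { num }.
In B -> H' num S' (: add FIRST(num S' () = { num }.
In B -> H' num *: add FIRST(num *) = { num }.
Union: FOLLOW(H') = { $, num }.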